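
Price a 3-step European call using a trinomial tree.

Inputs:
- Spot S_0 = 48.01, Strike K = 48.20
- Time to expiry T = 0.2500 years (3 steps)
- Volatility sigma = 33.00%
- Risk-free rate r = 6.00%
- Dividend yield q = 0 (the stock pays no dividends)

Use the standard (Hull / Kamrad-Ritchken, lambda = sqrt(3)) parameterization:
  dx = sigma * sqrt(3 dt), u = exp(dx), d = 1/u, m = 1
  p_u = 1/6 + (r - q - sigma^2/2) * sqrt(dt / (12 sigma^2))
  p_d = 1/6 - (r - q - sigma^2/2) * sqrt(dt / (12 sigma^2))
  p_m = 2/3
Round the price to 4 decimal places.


dt = T/N = 0.083333; dx = sigma*sqrt(3*dt) = 0.165000
u = exp(dx) = 1.179393; d = 1/u = 0.847894
p_u = 0.168068, p_m = 0.666667, p_d = 0.165265
Discount per step: exp(-r*dt) = 0.995012
Stock lattice S(k, j) with j the centered position index:
  k=0: S(0,+0) = 48.0100
  k=1: S(1,-1) = 40.7074; S(1,+0) = 48.0100; S(1,+1) = 56.6227
  k=2: S(2,-2) = 34.5155; S(2,-1) = 40.7074; S(2,+0) = 48.0100; S(2,+1) = 56.6227; S(2,+2) = 66.7804
  k=3: S(3,-3) = 29.2655; S(3,-2) = 34.5155; S(3,-1) = 40.7074; S(3,+0) = 48.0100; S(3,+1) = 56.6227; S(3,+2) = 66.7804; S(3,+3) = 78.7603
Terminal payoffs V(N, j) = max(S_T - K, 0):
  V(3,-3) = 0.000000; V(3,-2) = 0.000000; V(3,-1) = 0.000000; V(3,+0) = 0.000000; V(3,+1) = 8.422664; V(3,+2) = 18.580380; V(3,+3) = 30.560320
Backward induction: V(k, j) = exp(-r*dt) * [p_u * V(k+1, j+1) + p_m * V(k+1, j) + p_d * V(k+1, j-1)]
  V(2,-2) = exp(-r*dt) * [p_u*0.000000 + p_m*0.000000 + p_d*0.000000] = 0.000000
  V(2,-1) = exp(-r*dt) * [p_u*0.000000 + p_m*0.000000 + p_d*0.000000] = 0.000000
  V(2,+0) = exp(-r*dt) * [p_u*8.422664 + p_m*0.000000 + p_d*0.000000] = 1.408522
  V(2,+1) = exp(-r*dt) * [p_u*18.580380 + p_m*8.422664 + p_d*0.000000] = 8.694299
  V(2,+2) = exp(-r*dt) * [p_u*30.560320 + p_m*18.580380 + p_d*8.422664] = 18.820771
  V(1,-1) = exp(-r*dt) * [p_u*1.408522 + p_m*0.000000 + p_d*0.000000] = 0.235547
  V(1,+0) = exp(-r*dt) * [p_u*8.694299 + p_m*1.408522 + p_d*0.000000] = 2.388278
  V(1,+1) = exp(-r*dt) * [p_u*18.820771 + p_m*8.694299 + p_d*1.408522] = 9.146306
  V(0,+0) = exp(-r*dt) * [p_u*9.146306 + p_m*2.388278 + p_d*0.235547] = 3.152514

Answer: Price = V(0,0) = 3.1525


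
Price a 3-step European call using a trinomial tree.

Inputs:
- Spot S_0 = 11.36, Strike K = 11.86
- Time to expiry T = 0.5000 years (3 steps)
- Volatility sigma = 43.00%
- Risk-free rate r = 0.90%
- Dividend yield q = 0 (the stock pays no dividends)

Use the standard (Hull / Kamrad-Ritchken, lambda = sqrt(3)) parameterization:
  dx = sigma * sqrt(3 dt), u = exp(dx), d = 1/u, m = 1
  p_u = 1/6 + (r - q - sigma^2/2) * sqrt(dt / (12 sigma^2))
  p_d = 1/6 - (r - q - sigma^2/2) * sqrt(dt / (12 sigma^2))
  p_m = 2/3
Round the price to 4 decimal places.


dt = T/N = 0.166667; dx = sigma*sqrt(3*dt) = 0.304056
u = exp(dx) = 1.355345; d = 1/u = 0.737820
p_u = 0.143795, p_m = 0.666667, p_d = 0.189538
Discount per step: exp(-r*dt) = 0.998501
Stock lattice S(k, j) with j the centered position index:
  k=0: S(0,+0) = 11.3600
  k=1: S(1,-1) = 8.3816; S(1,+0) = 11.3600; S(1,+1) = 15.3967
  k=2: S(2,-2) = 6.1841; S(2,-1) = 8.3816; S(2,+0) = 11.3600; S(2,+1) = 15.3967; S(2,+2) = 20.8679
  k=3: S(3,-3) = 4.5628; S(3,-2) = 6.1841; S(3,-1) = 8.3816; S(3,+0) = 11.3600; S(3,+1) = 15.3967; S(3,+2) = 20.8679; S(3,+3) = 28.2831
Terminal payoffs V(N, j) = max(S_T - K, 0):
  V(3,-3) = 0.000000; V(3,-2) = 0.000000; V(3,-1) = 0.000000; V(3,+0) = 0.000000; V(3,+1) = 3.536717; V(3,+2) = 9.007861; V(3,+3) = 16.423148
Backward induction: V(k, j) = exp(-r*dt) * [p_u * V(k+1, j+1) + p_m * V(k+1, j) + p_d * V(k+1, j-1)]
  V(2,-2) = exp(-r*dt) * [p_u*0.000000 + p_m*0.000000 + p_d*0.000000] = 0.000000
  V(2,-1) = exp(-r*dt) * [p_u*0.000000 + p_m*0.000000 + p_d*0.000000] = 0.000000
  V(2,+0) = exp(-r*dt) * [p_u*3.536717 + p_m*0.000000 + p_d*0.000000] = 0.507801
  V(2,+1) = exp(-r*dt) * [p_u*9.007861 + p_m*3.536717 + p_d*0.000000] = 3.647624
  V(2,+2) = exp(-r*dt) * [p_u*16.423148 + p_m*9.007861 + p_d*3.536717] = 9.023610
  V(1,-1) = exp(-r*dt) * [p_u*0.507801 + p_m*0.000000 + p_d*0.000000] = 0.072910
  V(1,+0) = exp(-r*dt) * [p_u*3.647624 + p_m*0.507801 + p_d*0.000000] = 0.861752
  V(1,+1) = exp(-r*dt) * [p_u*9.023610 + p_m*3.647624 + p_d*0.507801] = 3.819816
  V(0,+0) = exp(-r*dt) * [p_u*3.819816 + p_m*0.861752 + p_d*0.072910] = 1.135887

Answer: Price = V(0,0) = 1.1359


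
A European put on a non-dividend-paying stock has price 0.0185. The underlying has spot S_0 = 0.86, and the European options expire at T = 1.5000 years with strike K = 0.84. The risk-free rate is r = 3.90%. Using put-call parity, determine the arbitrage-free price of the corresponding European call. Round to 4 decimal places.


Answer: Call price = 0.0862

Derivation:
Put-call parity: C - P = S_0 * exp(-qT) - K * exp(-rT).
S_0 * exp(-qT) = 0.8600 * 1.00000000 = 0.86000000
K * exp(-rT) = 0.8400 * 0.94317824 = 0.79226972
C = P + S*exp(-qT) - K*exp(-rT)
C = 0.0185 + 0.86000000 - 0.79226972 = 0.0862


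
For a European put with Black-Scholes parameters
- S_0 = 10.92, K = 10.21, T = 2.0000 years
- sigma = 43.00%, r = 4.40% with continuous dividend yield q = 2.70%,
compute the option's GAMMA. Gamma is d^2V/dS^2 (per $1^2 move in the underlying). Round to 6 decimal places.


d1 = 0.4705192749; d2 = -0.1375925570
phi(d1) = 0.3571381036; exp(-qT) = 0.9474321065; exp(-rT) = 0.9157608767
Gamma = exp(-qT) * phi(d1) / (S * sigma * sqrt(T)) = 0.9474321065 * 0.3571381036 / (10.9200 * 0.4300 * 1.4142135624) = 0.050954

Answer: Gamma = 0.050954


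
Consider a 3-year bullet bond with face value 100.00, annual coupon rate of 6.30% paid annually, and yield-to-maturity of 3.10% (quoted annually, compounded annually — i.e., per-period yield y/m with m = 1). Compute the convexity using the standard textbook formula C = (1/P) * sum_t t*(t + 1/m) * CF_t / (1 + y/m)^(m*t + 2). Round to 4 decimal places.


Coupon per period c = face * coupon_rate / m = 6.300000
Periods per year m = 1; per-period yield y/m = 0.031000
Number of cashflows N = 3
Cashflows (t years, CF_t, discount factor 1/(1+y/m)^(m*t), PV):
  t = 1.0000: CF_t = 6.300000, DF = 0.969932, PV = 6.110572
  t = 2.0000: CF_t = 6.300000, DF = 0.940768, PV = 5.926840
  t = 3.0000: CF_t = 106.300000, DF = 0.912481, PV = 96.996769
Price P = sum_t PV_t = 109.034182
Convexity numerator sum_t t*(t + 1/m) * CF_t / (1+y/m)^(m*t + 2):
  t = 1.0000: term = 11.497265
  t = 2.0000: term = 33.454700
  t = 3.0000: term = 1095.017813
Convexity = (1/P) * sum = 1139.969778 / 109.034182 = 10.455160

Answer: Convexity = 10.4552


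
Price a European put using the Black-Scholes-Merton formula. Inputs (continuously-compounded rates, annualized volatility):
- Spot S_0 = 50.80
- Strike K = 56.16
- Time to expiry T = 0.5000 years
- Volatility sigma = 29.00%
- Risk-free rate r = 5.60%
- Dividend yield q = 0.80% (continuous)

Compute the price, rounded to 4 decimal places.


Answer: Price = 6.5947

Derivation:
d1 = (ln(S/K) + (r - q + 0.5*sigma^2) * T) / (sigma * sqrt(T)) = -0.26959497
d2 = d1 - sigma * sqrt(T) = -0.47465594
exp(-rT) = 0.97238837; exp(-qT) = 0.99600799
P = K * exp(-rT) * N(-d2) - S_0 * exp(-qT) * N(-d1)
N(-d1) = 0.60626406; N(-d2) = 0.68248389
P = 56.1600 * 0.97238837 * 0.68248389 - 50.8000 * 0.99600799 * 0.60626406 = 6.5947


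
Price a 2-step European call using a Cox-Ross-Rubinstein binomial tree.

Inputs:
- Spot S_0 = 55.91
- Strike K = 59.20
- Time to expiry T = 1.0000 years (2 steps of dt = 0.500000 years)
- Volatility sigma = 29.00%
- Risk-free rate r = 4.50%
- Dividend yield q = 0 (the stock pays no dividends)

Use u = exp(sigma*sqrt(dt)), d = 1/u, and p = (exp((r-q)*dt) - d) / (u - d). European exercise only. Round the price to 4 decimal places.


dt = T/N = 0.500000
u = exp(sigma*sqrt(dt)) = 1.227600; d = 1/u = 0.814598
p = (exp((r-q)*dt) - d) / (u - d) = 0.504010
Discount per step: exp(-r*dt) = 0.977751
Stock lattice S(k, i) with i counting down-moves:
  k=0: S(0,0) = 55.9100
  k=1: S(1,0) = 68.6351; S(1,1) = 45.5442
  k=2: S(2,0) = 84.2565; S(2,1) = 55.9100; S(2,2) = 37.1002
Terminal payoffs V(N, i) = max(S_T - K, 0):
  V(2,0) = 25.056455; V(2,1) = 0.000000; V(2,2) = 0.000000
Backward induction: V(k, i) = exp(-r*dt) * [p * V(k+1, i) + (1-p) * V(k+1, i+1)].
  V(1,0) = exp(-r*dt) * [p*25.056455 + (1-p)*0.000000] = 12.347738
  V(1,1) = exp(-r*dt) * [p*0.000000 + (1-p)*0.000000] = 0.000000
  V(0,0) = exp(-r*dt) * [p*12.347738 + (1-p)*0.000000] = 6.084924

Answer: Price = V(0,0) = 6.0849


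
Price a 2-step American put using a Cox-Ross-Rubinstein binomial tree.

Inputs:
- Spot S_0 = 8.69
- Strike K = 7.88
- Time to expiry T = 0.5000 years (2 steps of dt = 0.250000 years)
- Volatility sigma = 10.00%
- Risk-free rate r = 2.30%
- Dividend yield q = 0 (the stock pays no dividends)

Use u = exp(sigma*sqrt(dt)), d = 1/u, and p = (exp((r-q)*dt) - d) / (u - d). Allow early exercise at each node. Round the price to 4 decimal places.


dt = T/N = 0.250000
u = exp(sigma*sqrt(dt)) = 1.051271; d = 1/u = 0.951229
p = (exp((r-q)*dt) - d) / (u - d) = 0.545144
Discount per step: exp(-r*dt) = 0.994266
Stock lattice S(k, i) with i counting down-moves:
  k=0: S(0,0) = 8.6900
  k=1: S(1,0) = 9.1355; S(1,1) = 8.2662
  k=2: S(2,0) = 9.6039; S(2,1) = 8.6900; S(2,2) = 7.8630
Terminal payoffs V(N, i) = max(K - S_T, 0):
  V(2,0) = 0.000000; V(2,1) = 0.000000; V(2,2) = 0.016963
Backward induction: V(k, i) = exp(-r*dt) * [p * V(k+1, i) + (1-p) * V(k+1, i+1)]; then take max(V_cont, immediate exercise) for American.
  V(1,0) = exp(-r*dt) * [p*0.000000 + (1-p)*0.000000] = 0.000000; exercise = 0.000000; V(1,0) = max -> 0.000000
  V(1,1) = exp(-r*dt) * [p*0.000000 + (1-p)*0.016963] = 0.007671; exercise = 0.000000; V(1,1) = max -> 0.007671
  V(0,0) = exp(-r*dt) * [p*0.000000 + (1-p)*0.007671] = 0.003469; exercise = 0.000000; V(0,0) = max -> 0.003469

Answer: Price = V(0,0) = 0.0035


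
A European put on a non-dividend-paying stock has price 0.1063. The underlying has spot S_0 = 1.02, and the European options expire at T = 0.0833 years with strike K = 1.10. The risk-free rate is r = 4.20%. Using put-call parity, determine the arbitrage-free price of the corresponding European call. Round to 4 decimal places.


Answer: Call price = 0.0301

Derivation:
Put-call parity: C - P = S_0 * exp(-qT) - K * exp(-rT).
S_0 * exp(-qT) = 1.0200 * 1.00000000 = 1.02000000
K * exp(-rT) = 1.1000 * 0.99650751 = 1.09615826
C = P + S*exp(-qT) - K*exp(-rT)
C = 0.1063 + 1.02000000 - 1.09615826 = 0.0301


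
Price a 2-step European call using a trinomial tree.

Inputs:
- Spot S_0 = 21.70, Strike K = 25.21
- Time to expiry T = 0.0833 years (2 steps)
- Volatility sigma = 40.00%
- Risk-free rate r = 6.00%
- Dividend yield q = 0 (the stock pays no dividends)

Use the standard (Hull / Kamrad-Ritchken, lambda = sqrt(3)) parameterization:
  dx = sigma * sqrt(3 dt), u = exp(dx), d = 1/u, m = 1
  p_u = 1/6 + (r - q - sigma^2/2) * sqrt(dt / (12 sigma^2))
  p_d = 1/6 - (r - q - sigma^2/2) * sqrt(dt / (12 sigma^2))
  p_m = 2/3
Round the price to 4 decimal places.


dt = T/N = 0.041650; dx = sigma*sqrt(3*dt) = 0.141393
u = exp(dx) = 1.151877; d = 1/u = 0.868148
p_u = 0.163721, p_m = 0.666667, p_d = 0.169612
Discount per step: exp(-r*dt) = 0.997504
Stock lattice S(k, j) with j the centered position index:
  k=0: S(0,+0) = 21.7000
  k=1: S(1,-1) = 18.8388; S(1,+0) = 21.7000; S(1,+1) = 24.9957
  k=2: S(2,-2) = 16.3549; S(2,-1) = 18.8388; S(2,+0) = 21.7000; S(2,+1) = 24.9957; S(2,+2) = 28.7920
Terminal payoffs V(N, j) = max(S_T - K, 0):
  V(2,-2) = 0.000000; V(2,-1) = 0.000000; V(2,+0) = 0.000000; V(2,+1) = 0.000000; V(2,+2) = 3.582024
Backward induction: V(k, j) = exp(-r*dt) * [p_u * V(k+1, j+1) + p_m * V(k+1, j) + p_d * V(k+1, j-1)]
  V(1,-1) = exp(-r*dt) * [p_u*0.000000 + p_m*0.000000 + p_d*0.000000] = 0.000000
  V(1,+0) = exp(-r*dt) * [p_u*0.000000 + p_m*0.000000 + p_d*0.000000] = 0.000000
  V(1,+1) = exp(-r*dt) * [p_u*3.582024 + p_m*0.000000 + p_d*0.000000] = 0.584989
  V(0,+0) = exp(-r*dt) * [p_u*0.584989 + p_m*0.000000 + p_d*0.000000] = 0.095536

Answer: Price = V(0,0) = 0.0955


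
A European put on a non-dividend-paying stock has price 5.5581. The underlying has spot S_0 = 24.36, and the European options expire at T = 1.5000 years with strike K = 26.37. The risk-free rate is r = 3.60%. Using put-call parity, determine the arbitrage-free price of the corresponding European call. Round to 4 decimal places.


Answer: Call price = 4.9343

Derivation:
Put-call parity: C - P = S_0 * exp(-qT) - K * exp(-rT).
S_0 * exp(-qT) = 24.3600 * 1.00000000 = 24.36000000
K * exp(-rT) = 26.3700 * 0.94743211 = 24.98378465
C = P + S*exp(-qT) - K*exp(-rT)
C = 5.5581 + 24.36000000 - 24.98378465 = 4.9343


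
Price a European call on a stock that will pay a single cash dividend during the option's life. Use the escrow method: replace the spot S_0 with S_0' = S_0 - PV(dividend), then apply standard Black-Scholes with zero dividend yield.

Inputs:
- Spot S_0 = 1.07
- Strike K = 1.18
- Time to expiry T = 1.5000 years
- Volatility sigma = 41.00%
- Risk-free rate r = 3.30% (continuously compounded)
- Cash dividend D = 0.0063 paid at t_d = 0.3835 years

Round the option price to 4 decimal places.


Answer: Price = 0.1884

Derivation:
PV(D) = D * exp(-r * t_d) = 0.0063 * 0.98742424 = 0.00622077
S_0' = S_0 - PV(D) = 1.0700 - 0.00622077 = 1.06377923
d1 = (ln(S_0'/K) + (r + sigma^2/2)*T) / (sigma*sqrt(T)) = 0.14316259
d2 = d1 - sigma*sqrt(T) = -0.35898280
exp(-rT) = 0.95170516
N(d1) = 0.55691911; N(d2) = 0.35980398
C = S_0' * N(d1) - K * exp(-rT) * N(d2) = 1.06377923 * 0.55691911 - 1.1800 * 0.95170516 * 0.35980398 = 0.1884


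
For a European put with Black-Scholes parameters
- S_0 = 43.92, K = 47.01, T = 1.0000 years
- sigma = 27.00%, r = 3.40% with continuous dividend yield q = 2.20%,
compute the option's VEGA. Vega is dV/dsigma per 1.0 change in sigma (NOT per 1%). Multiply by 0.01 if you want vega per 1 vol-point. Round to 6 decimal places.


d1 = -0.0723723994; d2 = -0.3423723994
phi(d1) = 0.3978988645; exp(-qT) = 0.9782402351; exp(-rT) = 0.9665715046
Vega = S * exp(-qT) * phi(d1) * sqrt(T) = 43.9200 * 0.9782402351 * 0.3978988645 * 1.0000000000 = 17.095451

Answer: Vega = 17.095451


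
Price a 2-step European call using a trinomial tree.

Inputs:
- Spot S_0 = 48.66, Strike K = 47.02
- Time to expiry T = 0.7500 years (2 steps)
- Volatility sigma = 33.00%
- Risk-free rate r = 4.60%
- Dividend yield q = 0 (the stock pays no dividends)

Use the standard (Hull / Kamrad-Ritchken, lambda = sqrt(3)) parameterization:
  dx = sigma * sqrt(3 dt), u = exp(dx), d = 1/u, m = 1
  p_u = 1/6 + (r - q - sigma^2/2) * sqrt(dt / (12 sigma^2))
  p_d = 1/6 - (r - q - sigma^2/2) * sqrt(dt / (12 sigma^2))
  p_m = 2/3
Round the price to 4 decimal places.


Answer: Price = V(0,0) = 6.6885

Derivation:
dt = T/N = 0.375000; dx = sigma*sqrt(3*dt) = 0.350018
u = exp(dx) = 1.419093; d = 1/u = 0.704676
p_u = 0.162140, p_m = 0.666667, p_d = 0.171193
Discount per step: exp(-r*dt) = 0.982898
Stock lattice S(k, j) with j the centered position index:
  k=0: S(0,+0) = 48.6600
  k=1: S(1,-1) = 34.2895; S(1,+0) = 48.6600; S(1,+1) = 69.0531
  k=2: S(2,-2) = 24.1630; S(2,-1) = 34.2895; S(2,+0) = 48.6600; S(2,+1) = 69.0531; S(2,+2) = 97.9927
Terminal payoffs V(N, j) = max(S_T - K, 0):
  V(2,-2) = 0.000000; V(2,-1) = 0.000000; V(2,+0) = 1.640000; V(2,+1) = 22.033060; V(2,+2) = 50.972706
Backward induction: V(k, j) = exp(-r*dt) * [p_u * V(k+1, j+1) + p_m * V(k+1, j) + p_d * V(k+1, j-1)]
  V(1,-1) = exp(-r*dt) * [p_u*1.640000 + p_m*0.000000 + p_d*0.000000] = 0.261362
  V(1,+0) = exp(-r*dt) * [p_u*22.033060 + p_m*1.640000 + p_d*0.000000] = 4.585982
  V(1,+1) = exp(-r*dt) * [p_u*50.972706 + p_m*22.033060 + p_d*1.640000] = 22.836831
  V(0,+0) = exp(-r*dt) * [p_u*22.836831 + p_m*4.585982 + p_d*0.261362] = 6.688454


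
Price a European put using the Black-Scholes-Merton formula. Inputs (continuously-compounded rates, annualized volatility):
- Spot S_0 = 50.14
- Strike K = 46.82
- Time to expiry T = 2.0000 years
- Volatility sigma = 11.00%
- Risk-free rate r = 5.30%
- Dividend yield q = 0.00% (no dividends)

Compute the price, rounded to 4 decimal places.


d1 = (ln(S/K) + (r - q + 0.5*sigma^2) * T) / (sigma * sqrt(T)) = 1.19956571
d2 = d1 - sigma * sqrt(T) = 1.04400222
exp(-rT) = 0.89942465; exp(-qT) = 1.00000000
P = K * exp(-rT) * N(-d2) - S_0 * exp(-qT) * N(-d1)
N(-d1) = 0.11515403; N(-d2) = 0.14824218
P = 46.8200 * 0.89942465 * 0.14824218 - 50.1400 * 1.00000000 * 0.11515403 = 0.4688

Answer: Price = 0.4688


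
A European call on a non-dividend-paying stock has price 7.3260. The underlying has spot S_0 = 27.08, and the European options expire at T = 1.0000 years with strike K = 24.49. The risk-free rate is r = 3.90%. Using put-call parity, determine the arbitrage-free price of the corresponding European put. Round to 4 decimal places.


Answer: Put price = 3.7993

Derivation:
Put-call parity: C - P = S_0 * exp(-qT) - K * exp(-rT).
S_0 * exp(-qT) = 27.0800 * 1.00000000 = 27.08000000
K * exp(-rT) = 24.4900 * 0.96175071 = 23.55327487
P = C - S*exp(-qT) + K*exp(-rT)
P = 7.3260 - 27.08000000 + 23.55327487 = 3.7993


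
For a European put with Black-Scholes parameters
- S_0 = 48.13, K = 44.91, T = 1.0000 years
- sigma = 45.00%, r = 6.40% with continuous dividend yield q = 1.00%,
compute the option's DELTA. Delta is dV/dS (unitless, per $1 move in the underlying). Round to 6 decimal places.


Answer: Delta = -0.305859

Derivation:
d1 = 0.4988782138; d2 = 0.0488782138
phi(d1) = 0.3522626315; exp(-qT) = 0.9900498337; exp(-rT) = 0.9380049995
N(-d1) = 0.3089325914
Delta = -exp(-qT) * N(-d1) = -0.9900498337 * 0.3089325914 = -0.305859


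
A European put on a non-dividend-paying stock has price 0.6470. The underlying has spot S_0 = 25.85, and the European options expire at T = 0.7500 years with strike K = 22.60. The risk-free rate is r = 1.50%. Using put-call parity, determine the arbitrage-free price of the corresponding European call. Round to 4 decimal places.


Answer: Call price = 4.1498

Derivation:
Put-call parity: C - P = S_0 * exp(-qT) - K * exp(-rT).
S_0 * exp(-qT) = 25.8500 * 1.00000000 = 25.85000000
K * exp(-rT) = 22.6000 * 0.98881304 = 22.34717481
C = P + S*exp(-qT) - K*exp(-rT)
C = 0.6470 + 25.85000000 - 22.34717481 = 4.1498


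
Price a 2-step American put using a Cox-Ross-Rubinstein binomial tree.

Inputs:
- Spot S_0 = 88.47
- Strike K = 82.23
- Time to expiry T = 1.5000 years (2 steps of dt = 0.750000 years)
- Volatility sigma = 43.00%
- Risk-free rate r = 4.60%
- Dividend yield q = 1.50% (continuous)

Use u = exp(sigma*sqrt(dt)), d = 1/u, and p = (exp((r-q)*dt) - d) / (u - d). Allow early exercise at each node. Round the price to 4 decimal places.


dt = T/N = 0.750000
u = exp(sigma*sqrt(dt)) = 1.451200; d = 1/u = 0.689085
p = (exp((r-q)*dt) - d) / (u - d) = 0.438828
Discount per step: exp(-r*dt) = 0.966088
Stock lattice S(k, i) with i counting down-moves:
  k=0: S(0,0) = 88.4700
  k=1: S(1,0) = 128.3877; S(1,1) = 60.9633
  k=2: S(2,0) = 186.3162; S(2,1) = 88.4700; S(2,2) = 42.0089
Terminal payoffs V(N, i) = max(K - S_T, 0):
  V(2,0) = 0.000000; V(2,1) = 0.000000; V(2,2) = 40.221093
Backward induction: V(k, i) = exp(-r*dt) * [p * V(k+1, i) + (1-p) * V(k+1, i+1)]; then take max(V_cont, immediate exercise) for American.
  V(1,0) = exp(-r*dt) * [p*0.000000 + (1-p)*0.000000] = 0.000000; exercise = 0.000000; V(1,0) = max -> 0.000000
  V(1,1) = exp(-r*dt) * [p*0.000000 + (1-p)*40.221093] = 21.805532; exercise = 21.266667; V(1,1) = max -> 21.805532
  V(0,0) = exp(-r*dt) * [p*0.000000 + (1-p)*21.805532] = 11.821688; exercise = 0.000000; V(0,0) = max -> 11.821688

Answer: Price = V(0,0) = 11.8217


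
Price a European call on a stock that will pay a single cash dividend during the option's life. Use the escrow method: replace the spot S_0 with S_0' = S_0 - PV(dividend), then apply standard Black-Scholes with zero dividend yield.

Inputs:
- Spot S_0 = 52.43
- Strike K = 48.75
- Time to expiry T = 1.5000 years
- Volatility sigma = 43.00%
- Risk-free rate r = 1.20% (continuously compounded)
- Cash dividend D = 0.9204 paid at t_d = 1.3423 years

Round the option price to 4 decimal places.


PV(D) = D * exp(-r * t_d) = 0.9204 * 0.98402143 = 0.90569333
S_0' = S_0 - PV(D) = 52.4300 - 0.90569333 = 51.52430667
d1 = (ln(S_0'/K) + (r + sigma^2/2)*T) / (sigma*sqrt(T)) = 0.40259637
d2 = d1 - sigma*sqrt(T) = -0.12404392
exp(-rT) = 0.98216103
N(d1) = 0.65637741; N(d2) = 0.45064025
C = S_0' * N(d1) - K * exp(-rT) * N(d2) = 51.52430667 * 0.65637741 - 48.7500 * 0.98216103 * 0.45064025 = 12.2426

Answer: Price = 12.2426


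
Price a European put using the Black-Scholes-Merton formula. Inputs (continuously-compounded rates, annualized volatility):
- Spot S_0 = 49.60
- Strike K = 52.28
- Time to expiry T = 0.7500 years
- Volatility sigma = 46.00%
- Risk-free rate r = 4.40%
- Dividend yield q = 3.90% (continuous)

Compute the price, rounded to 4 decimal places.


d1 = (ln(S/K) + (r - q + 0.5*sigma^2) * T) / (sigma * sqrt(T)) = 0.07650379
d2 = d1 - sigma * sqrt(T) = -0.32186789
exp(-rT) = 0.96753856; exp(-qT) = 0.97117364
P = K * exp(-rT) * N(-d2) - S_0 * exp(-qT) * N(-d1)
N(-d1) = 0.46950915; N(-d2) = 0.62622361
P = 52.2800 * 0.96753856 * 0.62622361 - 49.6000 * 0.97117364 * 0.46950915 = 9.0599

Answer: Price = 9.0599


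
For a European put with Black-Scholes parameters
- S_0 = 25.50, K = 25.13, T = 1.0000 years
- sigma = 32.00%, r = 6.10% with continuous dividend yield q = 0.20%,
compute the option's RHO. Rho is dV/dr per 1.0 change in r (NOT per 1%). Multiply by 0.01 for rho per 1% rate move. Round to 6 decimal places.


Answer: Rho = -11.161259

Derivation:
d1 = 0.3900503144; d2 = 0.0700503144
phi(d1) = 0.3697204287; exp(-qT) = 0.9980019987; exp(-rT) = 0.9408232398
N(-d2) = 0.4720768064
Rho = -K*T*exp(-rT)*N(-d2) = -25.1300 * 1.0000 * 0.9408232398 * 0.4720768064 = -11.161259


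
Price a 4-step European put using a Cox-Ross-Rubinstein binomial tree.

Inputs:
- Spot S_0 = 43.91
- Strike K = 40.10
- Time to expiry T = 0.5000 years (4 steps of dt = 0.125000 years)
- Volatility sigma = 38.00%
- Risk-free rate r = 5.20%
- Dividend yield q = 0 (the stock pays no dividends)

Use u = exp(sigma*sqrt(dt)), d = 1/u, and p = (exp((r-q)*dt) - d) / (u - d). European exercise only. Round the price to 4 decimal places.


Answer: Price = V(0,0) = 2.5989

Derivation:
dt = T/N = 0.125000
u = exp(sigma*sqrt(dt)) = 1.143793; d = 1/u = 0.874284
p = (exp((r-q)*dt) - d) / (u - d) = 0.490659
Discount per step: exp(-r*dt) = 0.993521
Stock lattice S(k, i) with i counting down-moves:
  k=0: S(0,0) = 43.9100
  k=1: S(1,0) = 50.2240; S(1,1) = 38.3898
  k=2: S(2,0) = 57.4458; S(2,1) = 43.9100; S(2,2) = 33.5636
  k=3: S(3,0) = 65.7062; S(3,1) = 50.2240; S(3,2) = 38.3898; S(3,3) = 29.3441
  k=4: S(4,0) = 75.1543; S(4,1) = 57.4458; S(4,2) = 43.9100; S(4,3) = 33.5636; S(4,4) = 25.6551
Terminal payoffs V(N, i) = max(K - S_T, 0):
  V(4,0) = 0.000000; V(4,1) = 0.000000; V(4,2) = 0.000000; V(4,3) = 6.536421; V(4,4) = 14.444937
Backward induction: V(k, i) = exp(-r*dt) * [p * V(k+1, i) + (1-p) * V(k+1, i+1)].
  V(3,0) = exp(-r*dt) * [p*0.000000 + (1-p)*0.000000] = 0.000000
  V(3,1) = exp(-r*dt) * [p*0.000000 + (1-p)*0.000000] = 0.000000
  V(3,2) = exp(-r*dt) * [p*0.000000 + (1-p)*6.536421] = 3.307696
  V(3,3) = exp(-r*dt) * [p*6.536421 + (1-p)*14.444937] = 10.496104
  V(2,0) = exp(-r*dt) * [p*0.000000 + (1-p)*0.000000] = 0.000000
  V(2,1) = exp(-r*dt) * [p*0.000000 + (1-p)*3.307696] = 1.673829
  V(2,2) = exp(-r*dt) * [p*3.307696 + (1-p)*10.496104] = 6.923893
  V(1,0) = exp(-r*dt) * [p*0.000000 + (1-p)*1.673829] = 0.847025
  V(1,1) = exp(-r*dt) * [p*1.673829 + (1-p)*6.923893] = 4.319730
  V(0,0) = exp(-r*dt) * [p*0.847025 + (1-p)*4.319730] = 2.598868


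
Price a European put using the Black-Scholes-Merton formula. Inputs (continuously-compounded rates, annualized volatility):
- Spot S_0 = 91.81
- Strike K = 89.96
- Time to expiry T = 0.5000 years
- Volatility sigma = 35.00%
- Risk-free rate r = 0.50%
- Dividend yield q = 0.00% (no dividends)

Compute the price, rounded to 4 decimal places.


Answer: Price = 7.9400

Derivation:
d1 = (ln(S/K) + (r - q + 0.5*sigma^2) * T) / (sigma * sqrt(T)) = 0.21609627
d2 = d1 - sigma * sqrt(T) = -0.03139111
exp(-rT) = 0.99750312; exp(-qT) = 1.00000000
P = K * exp(-rT) * N(-d2) - S_0 * exp(-qT) * N(-d1)
N(-d1) = 0.41445636; N(-d2) = 0.51252118
P = 89.9600 * 0.99750312 * 0.51252118 - 91.8100 * 1.00000000 * 0.41445636 = 7.9400


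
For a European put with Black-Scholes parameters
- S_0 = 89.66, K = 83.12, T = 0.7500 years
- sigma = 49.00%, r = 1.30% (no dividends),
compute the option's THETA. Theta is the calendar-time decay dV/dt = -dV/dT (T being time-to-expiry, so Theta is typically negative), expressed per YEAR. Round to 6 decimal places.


d1 = 0.4136346870; d2 = -0.0107177609
phi(d1) = 0.3662330644; exp(-qT) = 1.0000000000; exp(-rT) = 0.9902973771
Theta = -S*exp(-qT)*phi(d1)*sigma/(2*sqrt(T)) + r*K*exp(-rT)*N(-d2) - q*S*exp(-qT)*N(-d1)
N(-d1) = 0.3395708330; N(-d2) = 0.5042756861; sqrt(T) = 0.8660254038
Term 1 = -89.6600 * 1.0000000000 * 0.3662330644 * 0.4900 / (2 * 0.8660254038) = -9.2894871449
Term 2 = 0.0130 * 83.1200 * 0.9902973771 * 0.5042756861 = 0.5396131748
Term 3 = 0 (no dividend yield, q = 0)
Theta = -9.2894871449 + (0.5396131748) + (0.0000000000) = -8.749874

Answer: Theta = -8.749874


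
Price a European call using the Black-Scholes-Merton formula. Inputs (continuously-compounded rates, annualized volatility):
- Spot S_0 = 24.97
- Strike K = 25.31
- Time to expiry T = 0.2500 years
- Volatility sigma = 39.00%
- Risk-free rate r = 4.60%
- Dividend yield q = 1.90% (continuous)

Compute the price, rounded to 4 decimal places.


d1 = (ln(S/K) + (r - q + 0.5*sigma^2) * T) / (sigma * sqrt(T)) = 0.06275913
d2 = d1 - sigma * sqrt(T) = -0.13224087
exp(-rT) = 0.98856587; exp(-qT) = 0.99526126
C = S_0 * exp(-qT) * N(d1) - K * exp(-rT) * N(d2)
N(d1) = 0.52502084; N(d2) = 0.44739689
C = 24.9700 * 0.99526126 * 0.52502084 - 25.3100 * 0.98856587 * 0.44739689 = 1.8535

Answer: Price = 1.8535


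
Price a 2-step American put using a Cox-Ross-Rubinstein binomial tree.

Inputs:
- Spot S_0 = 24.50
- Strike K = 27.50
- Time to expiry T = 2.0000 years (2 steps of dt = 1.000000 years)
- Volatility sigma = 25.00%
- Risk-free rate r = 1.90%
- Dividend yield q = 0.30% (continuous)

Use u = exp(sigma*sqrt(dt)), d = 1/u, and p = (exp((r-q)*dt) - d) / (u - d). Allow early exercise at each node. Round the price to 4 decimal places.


dt = T/N = 1.000000
u = exp(sigma*sqrt(dt)) = 1.284025; d = 1/u = 0.778801
p = (exp((r-q)*dt) - d) / (u - d) = 0.469747
Discount per step: exp(-r*dt) = 0.981179
Stock lattice S(k, i) with i counting down-moves:
  k=0: S(0,0) = 24.5000
  k=1: S(1,0) = 31.4586; S(1,1) = 19.0806
  k=2: S(2,0) = 40.3937; S(2,1) = 24.5000; S(2,2) = 14.8600
Terminal payoffs V(N, i) = max(K - S_T, 0):
  V(2,0) = 0.000000; V(2,1) = 3.000000; V(2,2) = 12.639999
Backward induction: V(k, i) = exp(-r*dt) * [p * V(k+1, i) + (1-p) * V(k+1, i+1)]; then take max(V_cont, immediate exercise) for American.
  V(1,0) = exp(-r*dt) * [p*0.000000 + (1-p)*3.000000] = 1.560819; exercise = 0.000000; V(1,0) = max -> 1.560819
  V(1,1) = exp(-r*dt) * [p*3.000000 + (1-p)*12.639999] = 7.958969; exercise = 8.419381; V(1,1) = max -> 8.419381
  V(0,0) = exp(-r*dt) * [p*1.560819 + (1-p)*8.419381] = 5.099768; exercise = 3.000000; V(0,0) = max -> 5.099768

Answer: Price = V(0,0) = 5.0998


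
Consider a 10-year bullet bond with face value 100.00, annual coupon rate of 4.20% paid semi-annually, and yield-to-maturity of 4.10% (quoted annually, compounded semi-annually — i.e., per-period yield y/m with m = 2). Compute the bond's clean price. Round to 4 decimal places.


Answer: Price = 100.8136

Derivation:
Coupon per period c = face * coupon_rate / m = 2.100000
Periods per year m = 2; per-period yield y/m = 0.020500
Number of cashflows N = 20
Cashflows (t years, CF_t, discount factor 1/(1+y/m)^(m*t), PV):
  t = 0.5000: CF_t = 2.100000, DF = 0.979912, PV = 2.057815
  t = 1.0000: CF_t = 2.100000, DF = 0.960227, PV = 2.016477
  t = 1.5000: CF_t = 2.100000, DF = 0.940938, PV = 1.975970
  t = 2.0000: CF_t = 2.100000, DF = 0.922036, PV = 1.936276
  t = 2.5000: CF_t = 2.100000, DF = 0.903514, PV = 1.897380
  t = 3.0000: CF_t = 2.100000, DF = 0.885364, PV = 1.859265
  t = 3.5000: CF_t = 2.100000, DF = 0.867579, PV = 1.821916
  t = 4.0000: CF_t = 2.100000, DF = 0.850151, PV = 1.785317
  t = 4.5000: CF_t = 2.100000, DF = 0.833073, PV = 1.749453
  t = 5.0000: CF_t = 2.100000, DF = 0.816338, PV = 1.714309
  t = 5.5000: CF_t = 2.100000, DF = 0.799939, PV = 1.679872
  t = 6.0000: CF_t = 2.100000, DF = 0.783870, PV = 1.646126
  t = 6.5000: CF_t = 2.100000, DF = 0.768123, PV = 1.613059
  t = 7.0000: CF_t = 2.100000, DF = 0.752693, PV = 1.580655
  t = 7.5000: CF_t = 2.100000, DF = 0.737573, PV = 1.548903
  t = 8.0000: CF_t = 2.100000, DF = 0.722756, PV = 1.517788
  t = 8.5000: CF_t = 2.100000, DF = 0.708237, PV = 1.487299
  t = 9.0000: CF_t = 2.100000, DF = 0.694010, PV = 1.457421
  t = 9.5000: CF_t = 2.100000, DF = 0.680069, PV = 1.428144
  t = 10.0000: CF_t = 102.100000, DF = 0.666407, PV = 68.040197
Price P = sum_t PV_t = 100.813640


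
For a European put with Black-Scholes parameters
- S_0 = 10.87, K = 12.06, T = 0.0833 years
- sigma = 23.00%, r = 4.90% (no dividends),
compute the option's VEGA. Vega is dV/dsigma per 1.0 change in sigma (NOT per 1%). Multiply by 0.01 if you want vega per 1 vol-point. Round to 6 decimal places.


Answer: Vega = 0.424646

Derivation:
d1 = -1.4703158134; d2 = -1.5366978140
phi(d1) = 0.1353552022; exp(-qT) = 1.0000000000; exp(-rT) = 0.9959266188
Vega = S * exp(-qT) * phi(d1) * sqrt(T) = 10.8700 * 1.0000000000 * 0.1353552022 * 0.2886173938 = 0.424646


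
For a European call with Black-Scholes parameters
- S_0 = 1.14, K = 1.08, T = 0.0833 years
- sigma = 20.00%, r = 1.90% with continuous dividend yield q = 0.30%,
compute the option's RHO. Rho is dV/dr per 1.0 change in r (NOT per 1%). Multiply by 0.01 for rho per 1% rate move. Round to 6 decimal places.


Answer: Rho = 0.074017

Derivation:
d1 = 0.9886102241; d2 = 0.9308867453
phi(d1) = 0.2447265973; exp(-qT) = 0.9997501312; exp(-rT) = 0.9984185518
N(d2) = 0.8240439242
Rho = K*T*exp(-rT)*N(d2) = 1.0800 * 0.0833 * 0.9984185518 * 0.8240439242 = 0.074017


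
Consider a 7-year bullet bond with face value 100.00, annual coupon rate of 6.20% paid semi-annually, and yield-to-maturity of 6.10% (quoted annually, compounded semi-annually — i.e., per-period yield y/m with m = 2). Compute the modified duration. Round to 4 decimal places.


Coupon per period c = face * coupon_rate / m = 3.100000
Periods per year m = 2; per-period yield y/m = 0.030500
Number of cashflows N = 14
Cashflows (t years, CF_t, discount factor 1/(1+y/m)^(m*t), PV):
  t = 0.5000: CF_t = 3.100000, DF = 0.970403, PV = 3.008248
  t = 1.0000: CF_t = 3.100000, DF = 0.941681, PV = 2.919212
  t = 1.5000: CF_t = 3.100000, DF = 0.913810, PV = 2.832812
  t = 2.0000: CF_t = 3.100000, DF = 0.886764, PV = 2.748968
  t = 2.5000: CF_t = 3.100000, DF = 0.860518, PV = 2.667606
  t = 3.0000: CF_t = 3.100000, DF = 0.835049, PV = 2.588652
  t = 3.5000: CF_t = 3.100000, DF = 0.810334, PV = 2.512035
  t = 4.0000: CF_t = 3.100000, DF = 0.786350, PV = 2.437686
  t = 4.5000: CF_t = 3.100000, DF = 0.763076, PV = 2.365537
  t = 5.0000: CF_t = 3.100000, DF = 0.740491, PV = 2.295523
  t = 5.5000: CF_t = 3.100000, DF = 0.718575, PV = 2.227582
  t = 6.0000: CF_t = 3.100000, DF = 0.697307, PV = 2.161652
  t = 6.5000: CF_t = 3.100000, DF = 0.676669, PV = 2.097673
  t = 7.0000: CF_t = 103.100000, DF = 0.656641, PV = 67.699696
Price P = sum_t PV_t = 100.562883
First compute Macaulay numerator sum_t t * PV_t:
  t * PV_t at t = 0.5000: 1.504124
  t * PV_t at t = 1.0000: 2.919212
  t * PV_t at t = 1.5000: 4.249218
  t * PV_t at t = 2.0000: 5.497936
  t * PV_t at t = 2.5000: 6.669015
  t * PV_t at t = 3.0000: 7.765957
  t * PV_t at t = 3.5000: 8.792123
  t * PV_t at t = 4.0000: 9.750743
  t * PV_t at t = 4.5000: 10.644916
  t * PV_t at t = 5.0000: 11.477617
  t * PV_t at t = 5.5000: 12.251702
  t * PV_t at t = 6.0000: 12.969911
  t * PV_t at t = 6.5000: 13.634873
  t * PV_t at t = 7.0000: 473.897873
Macaulay duration D = 582.025222 / 100.562883 = 5.787674
Modified duration = D / (1 + y/m) = 5.787674 / (1 + 0.030500) = 5.616375

Answer: Modified duration = 5.6164


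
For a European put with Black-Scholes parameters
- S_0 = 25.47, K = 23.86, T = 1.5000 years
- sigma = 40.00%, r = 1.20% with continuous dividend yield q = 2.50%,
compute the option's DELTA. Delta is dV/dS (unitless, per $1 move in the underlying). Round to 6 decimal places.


Answer: Delta = -0.353992

Derivation:
d1 = 0.3384334897; d2 = -0.1514644589
phi(d1) = 0.3767373018; exp(-qT) = 0.9631944177; exp(-rT) = 0.9821610324
N(-d1) = 0.3675182702
Delta = -exp(-qT) * N(-d1) = -0.9631944177 * 0.3675182702 = -0.353992


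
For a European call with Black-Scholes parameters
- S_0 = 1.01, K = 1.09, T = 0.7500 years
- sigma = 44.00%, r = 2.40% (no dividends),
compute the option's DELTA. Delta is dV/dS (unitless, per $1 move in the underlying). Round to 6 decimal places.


Answer: Delta = 0.515044

Derivation:
d1 = 0.0377183839; d2 = -0.3433327937
phi(d1) = 0.3986585984; exp(-qT) = 1.0000000000; exp(-rT) = 0.9821610324
N(d1) = 0.5150438909
Delta = exp(-qT) * N(d1) = 1.0000000000 * 0.5150438909 = 0.515044


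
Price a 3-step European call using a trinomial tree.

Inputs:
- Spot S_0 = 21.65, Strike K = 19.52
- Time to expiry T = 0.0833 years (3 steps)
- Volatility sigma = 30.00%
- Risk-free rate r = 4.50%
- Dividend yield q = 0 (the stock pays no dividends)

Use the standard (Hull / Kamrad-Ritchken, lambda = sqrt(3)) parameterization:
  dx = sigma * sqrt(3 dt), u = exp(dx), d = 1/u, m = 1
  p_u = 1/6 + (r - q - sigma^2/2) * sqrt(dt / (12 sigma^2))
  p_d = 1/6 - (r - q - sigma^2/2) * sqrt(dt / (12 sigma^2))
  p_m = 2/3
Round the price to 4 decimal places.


Answer: Price = V(0,0) = 2.2887

Derivation:
dt = T/N = 0.027767; dx = sigma*sqrt(3*dt) = 0.086585
u = exp(dx) = 1.090444; d = 1/u = 0.917057
p_u = 0.166667, p_m = 0.666667, p_d = 0.166667
Discount per step: exp(-r*dt) = 0.998751
Stock lattice S(k, j) with j the centered position index:
  k=0: S(0,+0) = 21.6500
  k=1: S(1,-1) = 19.8543; S(1,+0) = 21.6500; S(1,+1) = 23.6081
  k=2: S(2,-2) = 18.2075; S(2,-1) = 19.8543; S(2,+0) = 21.6500; S(2,+1) = 23.6081; S(2,+2) = 25.7433
  k=3: S(3,-3) = 16.6973; S(3,-2) = 18.2075; S(3,-1) = 19.8543; S(3,+0) = 21.6500; S(3,+1) = 23.6081; S(3,+2) = 25.7433; S(3,+3) = 28.0717
Terminal payoffs V(N, j) = max(S_T - K, 0):
  V(3,-3) = 0.000000; V(3,-2) = 0.000000; V(3,-1) = 0.334293; V(3,+0) = 2.130000; V(3,+1) = 4.088119; V(3,+2) = 6.223338; V(3,+3) = 8.551676
Backward induction: V(k, j) = exp(-r*dt) * [p_u * V(k+1, j+1) + p_m * V(k+1, j) + p_d * V(k+1, j-1)]
  V(2,-2) = exp(-r*dt) * [p_u*0.334293 + p_m*0.000000 + p_d*0.000000] = 0.055646
  V(2,-1) = exp(-r*dt) * [p_u*2.130000 + p_m*0.334293 + p_d*0.000000] = 0.577140
  V(2,+0) = exp(-r*dt) * [p_u*4.088119 + p_m*2.130000 + p_d*0.334293] = 2.154375
  V(2,+1) = exp(-r*dt) * [p_u*6.223338 + p_m*4.088119 + p_d*2.130000] = 4.112494
  V(2,+2) = exp(-r*dt) * [p_u*8.551676 + p_m*6.223338 + p_d*4.088119] = 6.247713
  V(1,-1) = exp(-r*dt) * [p_u*2.154375 + p_m*0.577140 + p_d*0.055646] = 0.752157
  V(1,+0) = exp(-r*dt) * [p_u*4.112494 + p_m*2.154375 + p_d*0.577140] = 2.215086
  V(1,+1) = exp(-r*dt) * [p_u*6.247713 + p_m*4.112494 + p_d*2.154375] = 4.136838
  V(0,+0) = exp(-r*dt) * [p_u*4.136838 + p_m*2.215086 + p_d*0.752157] = 2.288695


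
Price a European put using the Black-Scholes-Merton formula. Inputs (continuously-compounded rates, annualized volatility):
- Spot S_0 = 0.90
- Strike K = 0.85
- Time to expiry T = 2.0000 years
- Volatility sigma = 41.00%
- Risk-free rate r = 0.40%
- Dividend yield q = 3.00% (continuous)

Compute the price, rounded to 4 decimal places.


Answer: Price = 0.1907

Derivation:
d1 = (ln(S/K) + (r - q + 0.5*sigma^2) * T) / (sigma * sqrt(T)) = 0.29881024
d2 = d1 - sigma * sqrt(T) = -0.28101732
exp(-rT) = 0.99203191; exp(-qT) = 0.94176453
P = K * exp(-rT) * N(-d2) - S_0 * exp(-qT) * N(-d1)
N(-d1) = 0.38254242; N(-d2) = 0.61065144
P = 0.8500 * 0.99203191 * 0.61065144 - 0.9000 * 0.94176453 * 0.38254242 = 0.1907


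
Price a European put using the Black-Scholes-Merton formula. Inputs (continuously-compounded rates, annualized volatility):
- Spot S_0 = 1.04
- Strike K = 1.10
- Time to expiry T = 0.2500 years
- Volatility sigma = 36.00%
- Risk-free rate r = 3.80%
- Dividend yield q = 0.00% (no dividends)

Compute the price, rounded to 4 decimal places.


Answer: Price = 0.1037

Derivation:
d1 = (ln(S/K) + (r - q + 0.5*sigma^2) * T) / (sigma * sqrt(T)) = -0.16883037
d2 = d1 - sigma * sqrt(T) = -0.34883037
exp(-rT) = 0.99054498; exp(-qT) = 1.00000000
P = K * exp(-rT) * N(-d2) - S_0 * exp(-qT) * N(-d1)
N(-d1) = 0.56703497; N(-d2) = 0.63639167
P = 1.1000 * 0.99054498 * 0.63639167 - 1.0400 * 1.00000000 * 0.56703497 = 0.1037


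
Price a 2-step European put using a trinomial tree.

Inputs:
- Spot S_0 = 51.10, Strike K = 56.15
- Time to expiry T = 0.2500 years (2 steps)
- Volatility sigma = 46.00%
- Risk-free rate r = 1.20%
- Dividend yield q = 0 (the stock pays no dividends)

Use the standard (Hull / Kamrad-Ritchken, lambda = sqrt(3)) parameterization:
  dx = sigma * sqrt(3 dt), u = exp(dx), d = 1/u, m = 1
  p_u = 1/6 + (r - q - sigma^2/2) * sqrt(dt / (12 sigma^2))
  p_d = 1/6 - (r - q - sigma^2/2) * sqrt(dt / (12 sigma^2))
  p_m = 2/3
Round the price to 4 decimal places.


dt = T/N = 0.125000; dx = sigma*sqrt(3*dt) = 0.281691
u = exp(dx) = 1.325370; d = 1/u = 0.754507
p_u = 0.145855, p_m = 0.666667, p_d = 0.187478
Discount per step: exp(-r*dt) = 0.998501
Stock lattice S(k, j) with j the centered position index:
  k=0: S(0,+0) = 51.1000
  k=1: S(1,-1) = 38.5553; S(1,+0) = 51.1000; S(1,+1) = 67.7264
  k=2: S(2,-2) = 29.0902; S(2,-1) = 38.5553; S(2,+0) = 51.1000; S(2,+1) = 67.7264; S(2,+2) = 89.7625
Terminal payoffs V(N, j) = max(K - S_T, 0):
  V(2,-2) = 27.059785; V(2,-1) = 17.594715; V(2,+0) = 5.050000; V(2,+1) = 0.000000; V(2,+2) = 0.000000
Backward induction: V(k, j) = exp(-r*dt) * [p_u * V(k+1, j+1) + p_m * V(k+1, j) + p_d * V(k+1, j-1)]
  V(1,-1) = exp(-r*dt) * [p_u*5.050000 + p_m*17.594715 + p_d*27.059785] = 17.513215
  V(1,+0) = exp(-r*dt) * [p_u*0.000000 + p_m*5.050000 + p_d*17.594715] = 6.655306
  V(1,+1) = exp(-r*dt) * [p_u*0.000000 + p_m*0.000000 + p_d*5.050000] = 0.945347
  V(0,+0) = exp(-r*dt) * [p_u*0.945347 + p_m*6.655306 + p_d*17.513215] = 7.846326

Answer: Price = V(0,0) = 7.8463


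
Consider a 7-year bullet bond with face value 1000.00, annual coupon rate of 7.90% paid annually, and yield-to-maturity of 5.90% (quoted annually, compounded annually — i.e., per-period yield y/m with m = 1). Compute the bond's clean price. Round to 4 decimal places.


Answer: Price = 1112.0456

Derivation:
Coupon per period c = face * coupon_rate / m = 79.000000
Periods per year m = 1; per-period yield y/m = 0.059000
Number of cashflows N = 7
Cashflows (t years, CF_t, discount factor 1/(1+y/m)^(m*t), PV):
  t = 1.0000: CF_t = 79.000000, DF = 0.944287, PV = 74.598678
  t = 2.0000: CF_t = 79.000000, DF = 0.891678, PV = 70.442567
  t = 3.0000: CF_t = 79.000000, DF = 0.842000, PV = 66.518004
  t = 4.0000: CF_t = 79.000000, DF = 0.795090, PV = 62.812091
  t = 5.0000: CF_t = 79.000000, DF = 0.750793, PV = 59.312645
  t = 6.0000: CF_t = 79.000000, DF = 0.708964, PV = 56.008163
  t = 7.0000: CF_t = 1079.000000, DF = 0.669466, PV = 722.353404
Price P = sum_t PV_t = 1112.045552


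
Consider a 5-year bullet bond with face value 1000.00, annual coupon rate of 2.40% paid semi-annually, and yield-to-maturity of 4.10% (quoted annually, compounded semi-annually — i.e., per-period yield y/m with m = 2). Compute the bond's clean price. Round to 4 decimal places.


Answer: Price = 923.8474

Derivation:
Coupon per period c = face * coupon_rate / m = 12.000000
Periods per year m = 2; per-period yield y/m = 0.020500
Number of cashflows N = 10
Cashflows (t years, CF_t, discount factor 1/(1+y/m)^(m*t), PV):
  t = 0.5000: CF_t = 12.000000, DF = 0.979912, PV = 11.758942
  t = 1.0000: CF_t = 12.000000, DF = 0.960227, PV = 11.522726
  t = 1.5000: CF_t = 12.000000, DF = 0.940938, PV = 11.291255
  t = 2.0000: CF_t = 12.000000, DF = 0.922036, PV = 11.064434
  t = 2.5000: CF_t = 12.000000, DF = 0.903514, PV = 10.842170
  t = 3.0000: CF_t = 12.000000, DF = 0.885364, PV = 10.624370
  t = 3.5000: CF_t = 12.000000, DF = 0.867579, PV = 10.410946
  t = 4.0000: CF_t = 12.000000, DF = 0.850151, PV = 10.201809
  t = 4.5000: CF_t = 12.000000, DF = 0.833073, PV = 9.996873
  t = 5.0000: CF_t = 1012.000000, DF = 0.816338, PV = 826.133859
Price P = sum_t PV_t = 923.847383
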